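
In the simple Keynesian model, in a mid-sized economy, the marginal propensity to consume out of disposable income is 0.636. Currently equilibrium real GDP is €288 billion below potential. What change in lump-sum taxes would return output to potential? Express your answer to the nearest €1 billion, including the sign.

−€165 billion

Spending multiplier = 1/(1 − MPC) = 1/(1 − 0.636) = 1/0.364 ≈ 2.747.
Tax multiplier = −c·k = −0.636/0.364 ≈ −1.747. Need ΔY = +€288 billion, so ΔT = ΔY/(−c·k) = −(+€288 billion) × 0.364 / 0.636 ≈ −€165 billion.
The government should cut lump-sum taxes by €165 billion.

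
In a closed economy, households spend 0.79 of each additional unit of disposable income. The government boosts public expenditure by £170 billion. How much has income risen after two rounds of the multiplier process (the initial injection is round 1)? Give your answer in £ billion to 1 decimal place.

£304.3 billion

Round 1 adds ΔG = £170 billion; each later round is MPC = 0.79 times the previous.
After 2 rounds: 170 + 134.3 = ΔG·(1 − c^2)/(1 − c) = 170 × (1 − 0.6241)/0.21 = £304.3 billion.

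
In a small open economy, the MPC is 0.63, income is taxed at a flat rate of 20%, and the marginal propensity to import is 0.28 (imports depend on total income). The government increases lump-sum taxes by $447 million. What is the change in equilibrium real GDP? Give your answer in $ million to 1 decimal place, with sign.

A lump-sum tax change of +$447 million shifts disposable income by −$447 million; first-round consumption changes by −c × ΔT = −0.63 × (+$447 million) = −$281.61 million.
Expenditure multiplier = 1/(1 − c(1−t) + m) = 1/(1 − 0.63×0.8 + 0.28) = 1/0.776 ≈ 1.289.
The tax multiplier is −c × k ≈ −0.812, so ΔY = k × (−c·ΔT) = (−$281.61 million) / 0.776 ≈ −$362.9 million.

−$362.9 million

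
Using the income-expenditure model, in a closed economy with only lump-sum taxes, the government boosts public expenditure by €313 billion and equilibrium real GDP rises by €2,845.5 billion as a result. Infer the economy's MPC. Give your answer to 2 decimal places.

0.89

Implied spending multiplier k = ΔY/ΔG = 2,845.5/313 ≈ 9.0911.
Since k = 1/(1 − MPC), MPC = 1 − 1/k = 1 − ΔG/ΔY = 1 − 313/2,845.5 ≈ 0.89.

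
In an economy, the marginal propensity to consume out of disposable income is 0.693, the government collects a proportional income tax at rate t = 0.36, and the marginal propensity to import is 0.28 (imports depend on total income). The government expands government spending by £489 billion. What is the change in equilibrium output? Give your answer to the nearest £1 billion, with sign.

Expenditure multiplier = 1/(1 − c(1−t) + m) = 1/(1 − 0.693×0.64 + 0.28) = 1/0.83648 ≈ 1.195.
ΔY = k × ΔG = (+£489 billion) / 0.83648 ≈ +£585 billion.

+£585 billion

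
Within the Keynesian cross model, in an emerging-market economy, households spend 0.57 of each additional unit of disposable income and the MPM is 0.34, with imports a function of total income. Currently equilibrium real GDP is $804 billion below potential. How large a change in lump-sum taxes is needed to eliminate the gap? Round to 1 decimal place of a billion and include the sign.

−$1,086.1 billion

Spending multiplier = 1/(1 − c + m) = 1/(1 − 0.57 + 0.34) = 1/0.77 ≈ 1.299.
Tax multiplier = −c·k = −0.57/0.77 ≈ −0.74. Need ΔY = +$804 billion, so ΔT = ΔY/(−c·k) = −(+$804 billion) × 0.77 / 0.57 ≈ −$1,086.1 billion.
The government should cut lump-sum taxes by $1,086.1 billion.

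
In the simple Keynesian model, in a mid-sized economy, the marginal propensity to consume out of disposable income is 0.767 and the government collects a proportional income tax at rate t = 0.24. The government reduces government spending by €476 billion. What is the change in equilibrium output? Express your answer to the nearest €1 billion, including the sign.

−€1,141 billion

Expenditure multiplier = 1/(1 − c(1−t)) = 1/(1 − 0.767×0.76) = 1/0.41708 ≈ 2.398.
ΔY = k × ΔG = (−€476 billion) / 0.41708 ≈ −€1,141 billion.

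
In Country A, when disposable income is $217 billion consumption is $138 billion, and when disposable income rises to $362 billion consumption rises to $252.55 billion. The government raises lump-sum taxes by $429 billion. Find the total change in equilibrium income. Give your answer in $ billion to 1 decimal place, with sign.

−$1,613.9 billion

MPC = ΔC/ΔYd = (252.55 − 138)/(362 − 217) = 114.55/145 = 0.79.
A lump-sum tax change of +$429 billion shifts disposable income by −$429 billion; first-round consumption changes by −c × ΔT = −0.79 × (+$429 billion) = −$338.91 billion.
Expenditure multiplier = 1/(1 − MPC) = 1/(1 − 0.79) = 1/0.21 ≈ 4.762.
The tax multiplier is −c × k ≈ −3.762, so ΔY = k × (−c·ΔT) = (−$338.91 billion) / 0.21 ≈ −$1,613.9 billion.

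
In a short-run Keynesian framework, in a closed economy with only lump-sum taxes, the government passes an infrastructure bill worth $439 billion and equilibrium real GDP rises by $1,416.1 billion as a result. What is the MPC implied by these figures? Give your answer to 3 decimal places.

0.690

Implied spending multiplier k = ΔY/ΔG = 1,416.1/439 ≈ 3.2257.
Since k = 1/(1 − MPC), MPC = 1 − 1/k = 1 − ΔG/ΔY = 1 − 439/1,416.1 ≈ 0.690.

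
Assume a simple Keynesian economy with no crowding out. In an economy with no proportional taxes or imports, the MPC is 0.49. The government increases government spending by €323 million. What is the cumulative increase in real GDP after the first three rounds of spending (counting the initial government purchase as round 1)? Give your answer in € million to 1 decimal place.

€558.8 million

Round 1 adds ΔG = €323 million; each later round is MPC = 0.49 times the previous.
After 3 rounds: 323 + 158.27 + 77.5523 = ΔG·(1 − c^3)/(1 − c) = 323 × (1 − 0.117649)/0.51 ≈ €558.8 million.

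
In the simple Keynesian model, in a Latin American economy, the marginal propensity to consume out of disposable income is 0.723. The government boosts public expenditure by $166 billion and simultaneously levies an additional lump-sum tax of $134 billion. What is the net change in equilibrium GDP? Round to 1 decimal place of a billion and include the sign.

+$249.5 billion

Expenditure multiplier = 1/(1 − MPC) = 1/(1 − 0.723) = 1/0.277 ≈ 3.61.
ΔG contributes k·ΔG = (+$166 billion) / 0.277 ≈ +$599.3 billion.
ΔT of +$134 billion changes first-round spending by −c·ΔT = −$96.882 billion, contributing k·(−c·ΔT) = (−$96.882 billion) / 0.277 ≈ −$349.8 billion.
Net ΔY = k(ΔG − c·ΔT) = (+$69.118 billion) / 0.277 ≈ +$249.5 billion.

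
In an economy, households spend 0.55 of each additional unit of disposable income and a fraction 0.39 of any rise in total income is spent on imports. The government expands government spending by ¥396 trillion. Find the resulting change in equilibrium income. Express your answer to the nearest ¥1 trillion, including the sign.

Government-spending multiplier = 1/(1 − c + m) = 1/(1 − 0.55 + 0.39) = 1/0.84 ≈ 1.19.
ΔY = k × ΔG = (+¥396 trillion) / 0.84 ≈ +¥471 trillion.

+¥471 trillion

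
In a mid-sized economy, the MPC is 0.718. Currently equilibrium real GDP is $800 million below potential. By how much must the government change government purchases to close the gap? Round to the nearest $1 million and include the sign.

Spending multiplier = 1/(1 − MPC) = 1/(1 − 0.718) = 1/0.282 ≈ 3.546.
Need ΔY = +$800 million, so ΔG = ΔY/k = (+$800 million) × 0.282 ≈ +$226 million.
The government should increase government purchases by $226 million.

+$226 million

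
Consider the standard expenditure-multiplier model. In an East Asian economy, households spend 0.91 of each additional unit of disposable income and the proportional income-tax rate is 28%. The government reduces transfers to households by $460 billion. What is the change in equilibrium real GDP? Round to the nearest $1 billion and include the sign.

The transfer change shifts disposable income by −$460 billion, so first-round consumption changes by c·ΔTR = 0.91 × (−$460 billion) = −$418.6 billion.
Expenditure multiplier = 1/(1 − c(1−t)) = 1/(1 − 0.91×0.72) = 1/0.3448 ≈ 2.9.
The transfer multiplier is c × k ≈ 2.639, so ΔY = k × (c·ΔTR) = (−$418.6 billion) / 0.3448 ≈ −$1,214 billion.

−$1,214 billion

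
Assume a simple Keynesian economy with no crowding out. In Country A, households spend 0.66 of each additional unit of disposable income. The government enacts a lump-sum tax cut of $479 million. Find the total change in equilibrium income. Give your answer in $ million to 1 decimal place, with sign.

A lump-sum tax change of −$479 million shifts disposable income by +$479 million; first-round consumption changes by −c × ΔT = −0.66 × (−$479 million) = +$316.14 million.
Expenditure multiplier = 1/(1 − MPC) = 1/(1 − 0.66) = 1/0.34 ≈ 2.941.
The tax multiplier is −c × k ≈ −1.941, so ΔY = k × (−c·ΔT) = (+$316.14 million) / 0.34 ≈ +$929.8 million.

+$929.8 million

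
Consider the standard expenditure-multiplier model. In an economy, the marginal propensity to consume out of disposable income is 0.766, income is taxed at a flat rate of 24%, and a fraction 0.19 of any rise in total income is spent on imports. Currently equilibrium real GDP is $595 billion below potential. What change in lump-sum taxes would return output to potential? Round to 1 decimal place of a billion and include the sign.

Spending multiplier = 1/(1 − c(1−t) + m) = 1/(1 − 0.766×0.76 + 0.19) = 1/0.60784 ≈ 1.645.
Tax multiplier = −c·k = −0.766/0.60784 ≈ −1.26. Need ΔY = +$595 billion, so ΔT = ΔY/(−c·k) = −(+$595 billion) × 0.60784 / 0.766 ≈ −$472.1 billion.
The government should cut lump-sum taxes by $472.1 billion.

−$472.1 billion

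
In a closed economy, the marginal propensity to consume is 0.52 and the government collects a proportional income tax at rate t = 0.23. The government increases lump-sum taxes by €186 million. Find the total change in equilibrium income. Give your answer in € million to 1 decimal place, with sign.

−€161.3 million

A lump-sum tax change of +€186 million shifts disposable income by −€186 million; first-round consumption changes by −c × ΔT = −0.52 × (+€186 million) = −€96.72 million.
Expenditure multiplier = 1/(1 − c(1−t)) = 1/(1 − 0.52×0.77) = 1/0.5996 ≈ 1.668.
The tax multiplier is −c × k ≈ −0.867, so ΔY = k × (−c·ΔT) = (−€96.72 million) / 0.5996 ≈ −€161.3 million.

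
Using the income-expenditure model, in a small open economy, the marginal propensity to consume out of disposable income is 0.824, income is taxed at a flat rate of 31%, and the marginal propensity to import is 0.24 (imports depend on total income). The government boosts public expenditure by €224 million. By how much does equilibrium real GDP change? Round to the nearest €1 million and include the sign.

Government-spending multiplier = 1/(1 − c(1−t) + m) = 1/(1 − 0.824×0.69 + 0.24) = 1/0.67144 ≈ 1.489.
ΔY = k × ΔG = (+€224 million) / 0.67144 ≈ +€334 million.

+€334 million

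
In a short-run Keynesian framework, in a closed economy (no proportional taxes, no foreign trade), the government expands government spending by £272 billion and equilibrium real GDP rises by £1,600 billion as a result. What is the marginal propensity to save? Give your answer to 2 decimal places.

0.17

Implied spending multiplier k = ΔY/ΔG = 1,600/272 ≈ 5.8824.
Since k = 1/(1 − MPC), MPC = 1 − 1/k = 1 − ΔG/ΔY = 1 − 272/1,600 = 0.83.
MPS = 1 − MPC = 0.17.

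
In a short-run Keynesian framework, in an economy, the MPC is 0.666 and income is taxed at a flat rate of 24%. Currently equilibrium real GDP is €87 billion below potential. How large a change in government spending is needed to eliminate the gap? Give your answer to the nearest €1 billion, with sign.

Spending multiplier = 1/(1 − c(1−t)) = 1/(1 − 0.666×0.76) = 1/0.49384 ≈ 2.025.
Need ΔY = +€87 billion, so ΔG = ΔY/k = (+€87 billion) × 0.49384 ≈ +€43 billion.
The government should increase government spending by €43 billion.

+€43 billion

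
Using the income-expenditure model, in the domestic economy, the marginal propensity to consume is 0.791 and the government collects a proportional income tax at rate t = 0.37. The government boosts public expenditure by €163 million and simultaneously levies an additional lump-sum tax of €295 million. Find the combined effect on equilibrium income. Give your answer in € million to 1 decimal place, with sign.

Expenditure multiplier = 1/(1 − c(1−t)) = 1/(1 − 0.791×0.63) = 1/0.50167 ≈ 1.993.
ΔG contributes k·ΔG = (+€163 million) / 0.50167 ≈ +€324.9 million.
ΔT of +€295 million changes first-round spending by −c·ΔT = −€233.345 million, contributing k·(−c·ΔT) = (−€233.345 million) / 0.50167 ≈ −€465.1 million.
Net ΔY = k(ΔG − c·ΔT) = (−€70.345 million) / 0.50167 ≈ −€140.2 million.

−€140.2 million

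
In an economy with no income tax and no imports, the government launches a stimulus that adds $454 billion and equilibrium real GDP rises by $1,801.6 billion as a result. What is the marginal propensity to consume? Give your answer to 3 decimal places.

0.748

Implied spending multiplier k = ΔY/ΔG = 1,801.6/454 ≈ 3.9683.
Since k = 1/(1 − MPC), MPC = 1 − 1/k = 1 − ΔG/ΔY = 1 − 454/1,801.6 ≈ 0.748.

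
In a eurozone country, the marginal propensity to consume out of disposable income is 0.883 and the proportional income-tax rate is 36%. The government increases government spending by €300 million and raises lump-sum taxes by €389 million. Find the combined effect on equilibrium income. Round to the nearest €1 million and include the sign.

Expenditure multiplier = 1/(1 − c(1−t)) = 1/(1 − 0.883×0.64) = 1/0.43488 ≈ 2.299.
ΔG contributes k·ΔG = (+€300 million) / 0.43488 ≈ +€689.8 million.
ΔT of +€389 million changes first-round spending by −c·ΔT = −€343.487 million, contributing k·(−c·ΔT) = (−€343.487 million) / 0.43488 ≈ −€789.8 million.
Net ΔY = k(ΔG − c·ΔT) = (−€43.487 million) / 0.43488 ≈ −€100 million.

−€100 million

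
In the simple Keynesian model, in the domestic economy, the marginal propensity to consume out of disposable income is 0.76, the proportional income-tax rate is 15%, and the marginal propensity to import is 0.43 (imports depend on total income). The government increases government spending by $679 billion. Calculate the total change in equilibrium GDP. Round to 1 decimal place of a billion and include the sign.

+$866.1 billion

Government-spending multiplier = 1/(1 − c(1−t) + m) = 1/(1 − 0.76×0.85 + 0.43) = 1/0.784 ≈ 1.276.
ΔY = k × ΔG = (+$679 billion) / 0.784 ≈ +$866.1 billion.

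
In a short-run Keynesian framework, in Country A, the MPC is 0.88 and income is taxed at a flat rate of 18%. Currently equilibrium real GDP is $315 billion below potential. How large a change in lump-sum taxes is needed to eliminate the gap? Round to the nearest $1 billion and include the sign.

−$100 billion

Spending multiplier = 1/(1 − c(1−t)) = 1/(1 − 0.88×0.82) = 1/0.2784 ≈ 3.592.
Tax multiplier = −c·k = −0.88/0.2784 ≈ −3.161. Need ΔY = +$315 billion, so ΔT = ΔY/(−c·k) = −(+$315 billion) × 0.2784 / 0.88 ≈ −$100 billion.
The government should cut lump-sum taxes by $100 billion.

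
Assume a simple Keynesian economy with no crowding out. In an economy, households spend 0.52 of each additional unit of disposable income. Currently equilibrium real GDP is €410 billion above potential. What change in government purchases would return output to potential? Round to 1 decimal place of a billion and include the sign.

Spending multiplier = 1/(1 − MPC) = 1/(1 − 0.52) = 1/0.48 ≈ 2.083.
Need ΔY = −€410 billion, so ΔG = ΔY/k = (−€410 billion) × 0.48 = −€196.8 billion.
The government should cut government purchases by €196.8 billion.

−€196.8 billion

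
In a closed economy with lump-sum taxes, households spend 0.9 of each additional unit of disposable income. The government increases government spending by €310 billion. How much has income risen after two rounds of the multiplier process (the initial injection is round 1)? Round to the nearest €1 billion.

Round 1 adds ΔG = €310 billion; each later round is MPC = 0.9 times the previous.
After 2 rounds: 310 + 279 = ΔG·(1 − c^2)/(1 − c) = 310 × (1 − 0.81)/0.1 = €589 billion.

€589 billion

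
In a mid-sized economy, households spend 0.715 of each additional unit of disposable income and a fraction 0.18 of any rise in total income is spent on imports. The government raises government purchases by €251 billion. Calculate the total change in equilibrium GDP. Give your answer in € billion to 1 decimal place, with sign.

Spending multiplier = 1/(1 − c + m) = 1/(1 − 0.715 + 0.18) = 1/0.465 ≈ 2.151.
ΔY = k × ΔG = (+€251 billion) / 0.465 ≈ +€539.8 billion.

+€539.8 billion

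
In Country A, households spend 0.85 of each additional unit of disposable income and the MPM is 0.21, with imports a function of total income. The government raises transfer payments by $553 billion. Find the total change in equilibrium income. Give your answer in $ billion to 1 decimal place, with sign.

+$1,305.7 billion

The transfer change shifts disposable income by +$553 billion, so first-round consumption changes by c·ΔTR = 0.85 × (+$553 billion) = +$470.05 billion.
Expenditure multiplier = 1/(1 − c + m) = 1/(1 − 0.85 + 0.21) = 1/0.36 ≈ 2.778.
The transfer multiplier is c × k ≈ 2.361, so ΔY = k × (c·ΔTR) = (+$470.05 billion) / 0.36 ≈ +$1,305.7 billion.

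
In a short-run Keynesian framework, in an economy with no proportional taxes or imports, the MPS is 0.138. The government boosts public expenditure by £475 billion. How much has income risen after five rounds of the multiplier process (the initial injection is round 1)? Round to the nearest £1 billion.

£1,804 billion

MPC = 1 − MPS = 1 − 0.138 = 0.862.
Round 1 adds ΔG = £475 billion; each later round is MPC = 0.862 times the previous.
After 5 rounds: 475 + 409.45 + 352.9459 + 304.2393658 + 262.2543333196 = ΔG·(1 − c^5)/(1 − c) = 475 × (1 − 0.475922600676832)/0.138 ≈ £1,804 billion.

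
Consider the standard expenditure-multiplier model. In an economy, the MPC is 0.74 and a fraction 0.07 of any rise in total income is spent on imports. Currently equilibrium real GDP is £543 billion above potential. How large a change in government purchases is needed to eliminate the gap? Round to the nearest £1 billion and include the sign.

Spending multiplier = 1/(1 − c + m) = 1/(1 − 0.74 + 0.07) = 1/0.33 ≈ 3.03.
Need ΔY = −£543 billion, so ΔG = ΔY/k = (−£543 billion) × 0.33 ≈ −£179 billion.
The government should cut government purchases by £179 billion.

−£179 billion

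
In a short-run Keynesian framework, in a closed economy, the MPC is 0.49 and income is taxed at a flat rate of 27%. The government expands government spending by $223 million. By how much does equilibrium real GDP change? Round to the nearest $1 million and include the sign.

+$347 million

Spending multiplier = 1/(1 − c(1−t)) = 1/(1 − 0.49×0.73) = 1/0.6423 ≈ 1.557.
ΔY = k × ΔG = (+$223 million) / 0.6423 ≈ +$347 million.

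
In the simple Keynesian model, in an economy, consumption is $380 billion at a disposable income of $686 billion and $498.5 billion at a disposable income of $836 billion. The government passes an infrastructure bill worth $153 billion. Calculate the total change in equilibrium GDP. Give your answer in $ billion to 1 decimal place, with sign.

+$728.6 billion

MPC = ΔC/ΔYd = (498.5 − 380)/(836 − 686) = 118.5/150 = 0.79.
Government-spending multiplier = 1/(1 − MPC) = 1/(1 − 0.79) = 1/0.21 ≈ 4.762.
ΔY = k × ΔG = (+$153 billion) / 0.21 ≈ +$728.6 billion.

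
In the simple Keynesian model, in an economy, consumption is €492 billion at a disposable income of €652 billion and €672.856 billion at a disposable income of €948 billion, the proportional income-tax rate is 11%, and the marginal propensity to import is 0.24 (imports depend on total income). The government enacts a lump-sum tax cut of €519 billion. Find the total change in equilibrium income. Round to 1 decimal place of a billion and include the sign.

+€455.5 billion

MPC = ΔC/ΔYd = (672.856 − 492)/(948 − 652) = 180.856/296 = 0.611.
A lump-sum tax change of −€519 billion shifts disposable income by +€519 billion; first-round consumption changes by −c × ΔT = −0.611 × (−€519 billion) = +€317.109 billion.
Expenditure multiplier = 1/(1 − c(1−t) + m) = 1/(1 − 0.611×0.89 + 0.24) = 1/0.69621 ≈ 1.436.
The tax multiplier is −c × k ≈ −0.878, so ΔY = k × (−c·ΔT) = (+€317.109 billion) / 0.69621 ≈ +€455.5 billion.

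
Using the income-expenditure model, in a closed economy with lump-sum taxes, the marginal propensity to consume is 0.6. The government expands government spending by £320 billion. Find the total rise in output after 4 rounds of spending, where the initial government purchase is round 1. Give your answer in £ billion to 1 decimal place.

Round 1 adds ΔG = £320 billion; each later round is MPC = 0.6 times the previous.
After 4 rounds: 320 + 192 + 115.2 + 69.12 = ΔG·(1 − c^4)/(1 − c) = 320 × (1 − 0.1296)/0.4 ≈ £696.3 billion.

£696.3 billion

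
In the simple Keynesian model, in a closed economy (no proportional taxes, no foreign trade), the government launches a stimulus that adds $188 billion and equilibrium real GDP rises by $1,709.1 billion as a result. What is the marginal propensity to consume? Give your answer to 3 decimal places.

0.890

Implied spending multiplier k = ΔY/ΔG = 1,709.1/188 ≈ 9.091.
Since k = 1/(1 − MPC), MPC = 1 − 1/k = 1 − ΔG/ΔY = 1 − 188/1,709.1 ≈ 0.890.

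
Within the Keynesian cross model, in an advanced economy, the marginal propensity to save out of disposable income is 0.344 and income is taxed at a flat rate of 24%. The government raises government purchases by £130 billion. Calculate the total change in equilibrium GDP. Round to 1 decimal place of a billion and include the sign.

+£259.3 billion

MPC = 1 − MPS = 1 − 0.344 = 0.656.
Government-spending multiplier = 1/(1 − c(1−t)) = 1/(1 − 0.656×0.76) = 1/0.50144 ≈ 1.994.
ΔY = k × ΔG = (+£130 billion) / 0.50144 ≈ +£259.3 billion.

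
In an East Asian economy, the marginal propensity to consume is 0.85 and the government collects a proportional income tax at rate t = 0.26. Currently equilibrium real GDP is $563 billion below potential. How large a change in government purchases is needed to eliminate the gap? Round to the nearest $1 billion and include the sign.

Spending multiplier = 1/(1 − c(1−t)) = 1/(1 − 0.85×0.74) = 1/0.371 ≈ 2.695.
Need ΔY = +$563 billion, so ΔG = ΔY/k = (+$563 billion) × 0.371 ≈ +$209 billion.
The government should increase government purchases by $209 billion.

+$209 billion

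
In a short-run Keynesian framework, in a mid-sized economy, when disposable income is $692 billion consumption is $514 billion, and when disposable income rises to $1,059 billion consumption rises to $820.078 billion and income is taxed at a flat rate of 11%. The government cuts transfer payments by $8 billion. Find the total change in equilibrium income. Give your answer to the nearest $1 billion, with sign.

MPC = ΔC/ΔYd = (820.078 − 514)/(1,059 − 692) = 306.078/367 = 0.834.
The transfer change shifts disposable income by −$8 billion, so first-round consumption changes by c·ΔTR = 0.834 × (−$8 billion) = −$6.672 billion.
Expenditure multiplier = 1/(1 − c(1−t)) = 1/(1 − 0.834×0.89) = 1/0.25774 ≈ 3.88.
The transfer multiplier is c × k ≈ 3.236, so ΔY = k × (c·ΔTR) = (−$6.672 billion) / 0.25774 ≈ −$26 billion.

−$26 billion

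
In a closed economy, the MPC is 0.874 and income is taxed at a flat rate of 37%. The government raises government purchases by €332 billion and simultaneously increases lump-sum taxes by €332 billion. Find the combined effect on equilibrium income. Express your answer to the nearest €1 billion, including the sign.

Expenditure multiplier = 1/(1 − c(1−t)) = 1/(1 − 0.874×0.63) = 1/0.44938 ≈ 2.225.
ΔG contributes k·ΔG = (+€332 billion) / 0.44938 ≈ +€738.8 billion.
ΔT of +€332 billion changes first-round spending by −c·ΔT = −€290.168 billion, contributing k·(−c·ΔT) = (−€290.168 billion) / 0.44938 ≈ −€645.7 billion.
Net ΔY = k(ΔG − c·ΔT) = (+€41.832 billion) / 0.44938 ≈ +€93 billion.

+€93 billion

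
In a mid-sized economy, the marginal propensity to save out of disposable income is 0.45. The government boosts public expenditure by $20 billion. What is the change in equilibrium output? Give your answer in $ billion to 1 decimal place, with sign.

+$44.4 billion

MPC = 1 − MPS = 1 − 0.45 = 0.55.
Spending multiplier = 1/(1 − MPC) = 1/(1 − 0.55) = 1/0.45 ≈ 2.222.
ΔY = k × ΔG = (+$20 billion) / 0.45 ≈ +$44.4 billion.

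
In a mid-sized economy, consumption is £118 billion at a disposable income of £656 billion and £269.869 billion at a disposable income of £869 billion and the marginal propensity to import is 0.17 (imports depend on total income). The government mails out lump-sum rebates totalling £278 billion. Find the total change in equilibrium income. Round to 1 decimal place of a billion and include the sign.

+£433.7 billion

MPC = ΔC/ΔYd = (269.869 − 118)/(869 − 656) = 151.869/213 = 0.713.
A lump-sum tax change of −£278 billion shifts disposable income by +£278 billion; first-round consumption changes by −c × ΔT = −0.713 × (−£278 billion) = +£198.214 billion.
Expenditure multiplier = 1/(1 − c + m) = 1/(1 − 0.713 + 0.17) = 1/0.457 ≈ 2.188.
The tax multiplier is −c × k ≈ −1.56, so ΔY = k × (−c·ΔT) = (+£198.214 billion) / 0.457 ≈ +£433.7 billion.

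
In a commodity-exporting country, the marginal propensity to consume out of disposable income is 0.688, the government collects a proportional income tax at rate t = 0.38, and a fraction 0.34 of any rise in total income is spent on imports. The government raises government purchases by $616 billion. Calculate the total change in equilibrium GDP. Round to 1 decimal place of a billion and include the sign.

+$674.4 billion

Expenditure multiplier = 1/(1 − c(1−t) + m) = 1/(1 − 0.688×0.62 + 0.34) = 1/0.91344 ≈ 1.095.
ΔY = k × ΔG = (+$616 billion) / 0.91344 ≈ +$674.4 billion.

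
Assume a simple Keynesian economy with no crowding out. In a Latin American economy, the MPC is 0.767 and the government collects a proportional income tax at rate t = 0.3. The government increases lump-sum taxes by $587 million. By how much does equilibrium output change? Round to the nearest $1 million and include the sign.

−$972 million

A lump-sum tax change of +$587 million shifts disposable income by −$587 million; first-round consumption changes by −c × ΔT = −0.767 × (+$587 million) = −$450.229 million.
Expenditure multiplier = 1/(1 − c(1−t)) = 1/(1 − 0.767×0.7) = 1/0.4631 ≈ 2.159.
The tax multiplier is −c × k ≈ −1.656, so ΔY = k × (−c·ΔT) = (−$450.229 million) / 0.4631 ≈ −$972 million.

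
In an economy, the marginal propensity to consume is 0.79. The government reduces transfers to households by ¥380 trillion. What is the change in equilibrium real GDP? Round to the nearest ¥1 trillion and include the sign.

The transfer change shifts disposable income by −¥380 trillion, so first-round consumption changes by c·ΔTR = 0.79 × (−¥380 trillion) = −¥300.2 trillion.
Expenditure multiplier = 1/(1 − MPC) = 1/(1 − 0.79) = 1/0.21 ≈ 4.762.
The transfer multiplier is c × k ≈ 3.762, so ΔY = k × (c·ΔTR) = (−¥300.2 trillion) / 0.21 ≈ −¥1,430 trillion.

−¥1,430 trillion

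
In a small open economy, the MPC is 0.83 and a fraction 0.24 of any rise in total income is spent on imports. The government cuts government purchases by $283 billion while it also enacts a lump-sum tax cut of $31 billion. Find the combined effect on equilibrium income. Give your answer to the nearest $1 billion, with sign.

Expenditure multiplier = 1/(1 − c + m) = 1/(1 − 0.83 + 0.24) = 1/0.41 ≈ 2.439.
ΔG contributes k·ΔG = (−$283 billion) / 0.41 ≈ −$690.2 billion.
ΔT of −$31 billion changes first-round spending by −c·ΔT = +$25.73 billion, contributing k·(−c·ΔT) = (+$25.73 billion) / 0.41 ≈ +$62.8 billion.
Net ΔY = k(ΔG − c·ΔT) = (−$257.27 billion) / 0.41 ≈ −$627 billion.

−$627 billion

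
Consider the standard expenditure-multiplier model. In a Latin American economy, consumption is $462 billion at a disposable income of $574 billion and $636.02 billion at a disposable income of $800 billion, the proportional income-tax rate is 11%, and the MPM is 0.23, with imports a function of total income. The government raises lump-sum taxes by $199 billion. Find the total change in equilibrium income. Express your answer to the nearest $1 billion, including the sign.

MPC = ΔC/ΔYd = (636.02 − 462)/(800 − 574) = 174.02/226 = 0.77.
A lump-sum tax change of +$199 billion shifts disposable income by −$199 billion; first-round consumption changes by −c × ΔT = −0.77 × (+$199 billion) = −$153.23 billion.
Expenditure multiplier = 1/(1 − c(1−t) + m) = 1/(1 − 0.77×0.89 + 0.23) = 1/0.5447 ≈ 1.836.
The tax multiplier is −c × k ≈ −1.414, so ΔY = k × (−c·ΔT) = (−$153.23 billion) / 0.5447 ≈ −$281 billion.

−$281 billion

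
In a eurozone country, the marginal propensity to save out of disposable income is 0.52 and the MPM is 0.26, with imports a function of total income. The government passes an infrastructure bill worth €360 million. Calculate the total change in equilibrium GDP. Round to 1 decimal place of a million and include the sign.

MPC = 1 − MPS = 1 − 0.52 = 0.48.
Spending multiplier = 1/(1 − c + m) = 1/(1 − 0.48 + 0.26) = 1/0.78 ≈ 1.282.
ΔY = k × ΔG = (+€360 million) / 0.78 ≈ +€461.5 million.

+€461.5 million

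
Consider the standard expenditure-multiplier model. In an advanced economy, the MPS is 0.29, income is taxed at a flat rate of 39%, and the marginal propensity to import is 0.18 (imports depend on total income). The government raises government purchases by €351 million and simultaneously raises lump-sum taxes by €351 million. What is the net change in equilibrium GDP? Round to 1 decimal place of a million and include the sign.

+€136.3 million

MPC = 1 − MPS = 1 − 0.29 = 0.71.
Expenditure multiplier = 1/(1 − c(1−t) + m) = 1/(1 − 0.71×0.61 + 0.18) = 1/0.7469 ≈ 1.339.
ΔG contributes k·ΔG = (+€351 million) / 0.7469 ≈ +€469.9 million.
ΔT of +€351 million changes first-round spending by −c·ΔT = −€249.21 million, contributing k·(−c·ΔT) = (−€249.21 million) / 0.7469 ≈ −€333.7 million.
Net ΔY = k(ΔG − c·ΔT) = (+€101.79 million) / 0.7469 ≈ +€136.3 million.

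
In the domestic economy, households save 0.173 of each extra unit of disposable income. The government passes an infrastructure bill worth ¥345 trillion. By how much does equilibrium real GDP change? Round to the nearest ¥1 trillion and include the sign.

+¥1,994 trillion

MPC = 1 − MPS = 1 − 0.173 = 0.827.
Government-spending multiplier = 1/(1 − MPC) = 1/(1 − 0.827) = 1/0.173 ≈ 5.78.
ΔY = k × ΔG = (+¥345 trillion) / 0.173 ≈ +¥1,994 trillion.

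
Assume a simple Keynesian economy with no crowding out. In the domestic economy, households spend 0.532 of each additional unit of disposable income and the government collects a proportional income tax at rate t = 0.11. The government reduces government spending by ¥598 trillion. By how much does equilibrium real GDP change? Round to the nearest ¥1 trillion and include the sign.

Government-spending multiplier = 1/(1 − c(1−t)) = 1/(1 − 0.532×0.89) = 1/0.52652 ≈ 1.899.
ΔY = k × ΔG = (−¥598 trillion) / 0.52652 ≈ −¥1,136 trillion.

−¥1,136 trillion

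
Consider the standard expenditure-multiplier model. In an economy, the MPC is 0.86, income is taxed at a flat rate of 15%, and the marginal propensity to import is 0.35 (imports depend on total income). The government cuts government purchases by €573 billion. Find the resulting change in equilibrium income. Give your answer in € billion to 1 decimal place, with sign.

Government-spending multiplier = 1/(1 − c(1−t) + m) = 1/(1 − 0.86×0.85 + 0.35) = 1/0.619 ≈ 1.616.
ΔY = k × ΔG = (−€573 billion) / 0.619 ≈ −€925.7 billion.

−€925.7 billion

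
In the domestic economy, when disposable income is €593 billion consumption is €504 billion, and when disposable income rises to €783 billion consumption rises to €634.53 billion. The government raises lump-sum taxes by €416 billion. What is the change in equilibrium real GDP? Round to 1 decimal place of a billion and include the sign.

MPC = ΔC/ΔYd = (634.53 − 504)/(783 − 593) = 130.53/190 = 0.687.
A lump-sum tax change of +€416 billion shifts disposable income by −€416 billion; first-round consumption changes by −c × ΔT = −0.687 × (+€416 billion) = −€285.792 billion.
Expenditure multiplier = 1/(1 − MPC) = 1/(1 − 0.687) = 1/0.313 ≈ 3.195.
The tax multiplier is −c × k ≈ −2.195, so ΔY = k × (−c·ΔT) = (−€285.792 billion) / 0.313 ≈ −€913.1 billion.

−€913.1 billion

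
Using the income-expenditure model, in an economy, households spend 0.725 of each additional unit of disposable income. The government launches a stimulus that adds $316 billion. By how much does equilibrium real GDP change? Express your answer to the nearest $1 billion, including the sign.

+$1,149 billion

Spending multiplier = 1/(1 − MPC) = 1/(1 − 0.725) = 1/0.275 ≈ 3.636.
ΔY = k × ΔG = (+$316 billion) / 0.275 ≈ +$1,149 billion.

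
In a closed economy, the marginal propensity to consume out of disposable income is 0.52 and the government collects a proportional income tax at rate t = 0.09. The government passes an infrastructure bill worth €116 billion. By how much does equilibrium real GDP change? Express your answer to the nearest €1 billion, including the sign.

Government-spending multiplier = 1/(1 − c(1−t)) = 1/(1 − 0.52×0.91) = 1/0.5268 ≈ 1.898.
ΔY = k × ΔG = (+€116 billion) / 0.5268 ≈ +€220 billion.

+€220 billion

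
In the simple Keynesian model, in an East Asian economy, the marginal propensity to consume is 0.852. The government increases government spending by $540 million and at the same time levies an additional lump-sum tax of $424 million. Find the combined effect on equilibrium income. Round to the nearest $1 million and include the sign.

Expenditure multiplier = 1/(1 − MPC) = 1/(1 − 0.852) = 1/0.148 ≈ 6.757.
ΔG contributes k·ΔG = (+$540 million) / 0.148 ≈ +$3,648.6 million.
ΔT of +$424 million changes first-round spending by −c·ΔT = −$361.248 million, contributing k·(−c·ΔT) = (−$361.248 million) / 0.148 ≈ −$2,440.9 million.
Net ΔY = k(ΔG − c·ΔT) = (+$178.752 million) / 0.148 ≈ +$1,208 million.

+$1,208 million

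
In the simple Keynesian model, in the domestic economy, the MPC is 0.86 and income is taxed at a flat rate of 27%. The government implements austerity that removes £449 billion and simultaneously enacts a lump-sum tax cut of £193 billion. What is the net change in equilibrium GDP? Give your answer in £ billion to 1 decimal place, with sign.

Expenditure multiplier = 1/(1 − c(1−t)) = 1/(1 − 0.86×0.73) = 1/0.3722 ≈ 2.687.
ΔG contributes k·ΔG = (−£449 billion) / 0.3722 ≈ −£1,206.3 billion.
ΔT of −£193 billion changes first-round spending by −c·ΔT = +£165.98 billion, contributing k·(−c·ΔT) = (+£165.98 billion) / 0.3722 ≈ +£445.9 billion.
Net ΔY = k(ΔG − c·ΔT) = (−£283.02 billion) / 0.3722 ≈ −£760.4 billion.

−£760.4 billion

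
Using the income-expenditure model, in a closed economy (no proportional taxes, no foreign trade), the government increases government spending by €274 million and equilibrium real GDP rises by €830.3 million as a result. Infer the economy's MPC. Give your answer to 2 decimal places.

Implied spending multiplier k = ΔY/ΔG = 830.3/274 ≈ 3.0303.
Since k = 1/(1 − MPC), MPC = 1 − 1/k = 1 − ΔG/ΔY = 1 − 274/830.3 ≈ 0.67.

0.67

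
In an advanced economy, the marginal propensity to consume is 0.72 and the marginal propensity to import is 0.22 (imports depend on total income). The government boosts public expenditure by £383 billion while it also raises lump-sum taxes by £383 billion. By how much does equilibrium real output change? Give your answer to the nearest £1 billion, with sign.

+£214 billion

Expenditure multiplier = 1/(1 − c + m) = 1/(1 − 0.72 + 0.22) = 1/0.5 = 2.
ΔG contributes k·ΔG = (+£383 billion) / 0.5 = +£766 billion.
ΔT of +£383 billion changes first-round spending by −c·ΔT = −£275.76 billion, contributing k·(−c·ΔT) = (−£275.76 billion) / 0.5 ≈ −£551.5 billion.
Net ΔY = k(ΔG − c·ΔT) = (+£107.24 billion) / 0.5 ≈ +£214 billion.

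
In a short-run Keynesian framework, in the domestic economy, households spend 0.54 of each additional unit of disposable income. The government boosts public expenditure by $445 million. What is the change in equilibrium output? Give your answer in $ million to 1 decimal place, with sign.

+$967.4 million

Spending multiplier = 1/(1 − MPC) = 1/(1 − 0.54) = 1/0.46 ≈ 2.174.
ΔY = k × ΔG = (+$445 million) / 0.46 ≈ +$967.4 million.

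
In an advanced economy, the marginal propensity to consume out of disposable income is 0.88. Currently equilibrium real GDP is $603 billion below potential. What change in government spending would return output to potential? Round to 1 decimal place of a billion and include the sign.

+$72.4 billion

Spending multiplier = 1/(1 − MPC) = 1/(1 − 0.88) = 1/0.12 ≈ 8.333.
Need ΔY = +$603 billion, so ΔG = ΔY/k = (+$603 billion) × 0.12 ≈ +$72.4 billion.
The government should increase government spending by $72.4 billion.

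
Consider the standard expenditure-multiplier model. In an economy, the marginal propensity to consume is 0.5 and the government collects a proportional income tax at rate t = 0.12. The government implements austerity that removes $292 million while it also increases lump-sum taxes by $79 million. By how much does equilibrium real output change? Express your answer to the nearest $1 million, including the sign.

−$592 million

Expenditure multiplier = 1/(1 − c(1−t)) = 1/(1 − 0.5×0.88) = 1/0.56 ≈ 1.786.
ΔG contributes k·ΔG = (−$292 million) / 0.56 ≈ −$521.4 million.
ΔT of +$79 million changes first-round spending by −c·ΔT = −$39.5 million, contributing k·(−c·ΔT) = (−$39.5 million) / 0.56 ≈ −$70.5 million.
Net ΔY = k(ΔG − c·ΔT) = (−$331.5 million) / 0.56 ≈ −$592 million.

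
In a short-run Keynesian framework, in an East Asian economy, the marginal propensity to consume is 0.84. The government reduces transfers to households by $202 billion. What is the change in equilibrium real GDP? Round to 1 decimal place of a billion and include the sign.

−$1,060.5 billion

The transfer change shifts disposable income by −$202 billion, so first-round consumption changes by c·ΔTR = 0.84 × (−$202 billion) = −$169.68 billion.
Expenditure multiplier = 1/(1 − MPC) = 1/(1 − 0.84) = 1/0.16 = 6.25.
The transfer multiplier is c × k = 5.25, so ΔY = k × (c·ΔTR) = (−$169.68 billion) / 0.16 = −$1,060.5 billion.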